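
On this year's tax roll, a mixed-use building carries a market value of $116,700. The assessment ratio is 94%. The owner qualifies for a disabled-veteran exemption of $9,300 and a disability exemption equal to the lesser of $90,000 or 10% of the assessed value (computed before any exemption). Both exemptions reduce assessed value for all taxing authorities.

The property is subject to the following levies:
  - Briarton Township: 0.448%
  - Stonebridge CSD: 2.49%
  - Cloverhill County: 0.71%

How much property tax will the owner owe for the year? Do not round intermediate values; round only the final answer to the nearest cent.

Assessed value = $116,700 × 0.94 = $109,698
Disability exemption = min($90,000, 10% × $109,698) = min($90,000, $10,969.8) = $10,969.8 (percentage binds)
Taxable value = $109,698 − $9,300 − $10,969.8 = $89,428.2
Briarton Township: $89,428.2 × 0.00448 = $400.638336
Stonebridge CSD: $89,428.2 × 0.0249 = $2,226.76218
Cloverhill County: $89,428.2 × 0.0071 = $634.94022
Total = $3,262.340736

$3,262.34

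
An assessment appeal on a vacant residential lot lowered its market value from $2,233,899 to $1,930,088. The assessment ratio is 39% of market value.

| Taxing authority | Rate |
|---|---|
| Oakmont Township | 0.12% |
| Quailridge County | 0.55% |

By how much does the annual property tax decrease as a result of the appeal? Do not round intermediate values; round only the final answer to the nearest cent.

$793.86

Old assessed value = $2,233,899 × 0.39 = $871,220.61
New assessed value = $1,930,088 × 0.39 = $752,734.32
Combined rate = 0.0012 + 0.0055 = 0.0067
Old tax = $871,220.61 × 0.0067 = $5,837.178087
New tax = $752,734.32 × 0.0067 = $5,043.319944
Reduction = $5,837.178087 − $5,043.319944 = $793.858143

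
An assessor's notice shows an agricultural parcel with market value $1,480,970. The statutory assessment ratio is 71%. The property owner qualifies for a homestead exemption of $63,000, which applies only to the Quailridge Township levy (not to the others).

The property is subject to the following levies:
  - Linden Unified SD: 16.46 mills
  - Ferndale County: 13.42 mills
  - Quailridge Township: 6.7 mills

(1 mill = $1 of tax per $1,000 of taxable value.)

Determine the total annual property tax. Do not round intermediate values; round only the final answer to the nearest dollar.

Assessed value = $1,480,970 × 0.71 = $1,051,488.7
Linden Unified SD: $1,051,488.7 × 0.01646 = $17,307.504002
Ferndale County: $1,051,488.7 × 0.01342 = $14,110.978354
Quailridge Township: ($1,051,488.7 − $63,000) × 0.0067 = $988,488.7 × 0.0067 = $6,622.87429
Total = $38,041.356646

$38,041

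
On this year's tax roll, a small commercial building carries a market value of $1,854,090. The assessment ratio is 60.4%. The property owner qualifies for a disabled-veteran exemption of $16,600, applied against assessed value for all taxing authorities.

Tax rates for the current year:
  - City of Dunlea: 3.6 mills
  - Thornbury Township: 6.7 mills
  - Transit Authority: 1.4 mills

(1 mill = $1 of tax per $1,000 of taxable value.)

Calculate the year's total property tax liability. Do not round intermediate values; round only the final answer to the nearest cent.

Assessed value = $1,854,090 × 0.604 = $1,119,870.36
Taxable value = $1,119,870.36 − $16,600 = $1,103,270.36
City of Dunlea: $1,103,270.36 × 0.0036 = $3,971.773296
Thornbury Township: $1,103,270.36 × 0.0067 = $7,391.911412
Transit Authority: $1,103,270.36 × 0.0014 = $1,544.578504
Total = $3,971.773296 + $7,391.911412 + $1,544.578504 = $12,908.263212

$12,908.26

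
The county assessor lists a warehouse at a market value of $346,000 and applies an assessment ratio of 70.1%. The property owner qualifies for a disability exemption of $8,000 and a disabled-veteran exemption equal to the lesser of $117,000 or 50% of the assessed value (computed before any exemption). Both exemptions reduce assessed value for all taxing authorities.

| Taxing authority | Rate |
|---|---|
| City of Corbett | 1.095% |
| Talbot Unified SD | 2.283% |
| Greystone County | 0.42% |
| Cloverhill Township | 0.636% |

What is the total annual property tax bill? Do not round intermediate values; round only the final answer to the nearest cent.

Assessed value = $346,000 × 0.701 = $242,546
Disabled-veteran exemption = min($117,000, 50% × $242,546) = min($117,000, $121,273) = $117,000 (dollar cap binds)
Taxable value = $242,546 − $8,000 − $117,000 = $117,546
City of Corbett: $117,546 × 0.01095 = $1,287.1287
Talbot Unified SD: $117,546 × 0.02283 = $2,683.57518
Greystone County: $117,546 × 0.0042 = $493.6932
Cloverhill Township: $117,546 × 0.00636 = $747.59256
Total = $5,211.98964

$5,211.99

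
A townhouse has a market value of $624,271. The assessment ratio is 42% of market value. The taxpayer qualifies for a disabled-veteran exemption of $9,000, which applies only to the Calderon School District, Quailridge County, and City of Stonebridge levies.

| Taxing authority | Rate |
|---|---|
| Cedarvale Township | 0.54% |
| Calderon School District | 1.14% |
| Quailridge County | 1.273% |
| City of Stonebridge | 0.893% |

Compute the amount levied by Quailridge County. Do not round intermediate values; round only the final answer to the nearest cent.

Assessed value = $624,271 × 0.42 = $262,193.82
Quailridge County taxable value = $262,193.82 − $9,000 = $253,193.82
Quailridge County levy = $253,193.82 × 0.01273 = $3,223.1573286

$3,223.16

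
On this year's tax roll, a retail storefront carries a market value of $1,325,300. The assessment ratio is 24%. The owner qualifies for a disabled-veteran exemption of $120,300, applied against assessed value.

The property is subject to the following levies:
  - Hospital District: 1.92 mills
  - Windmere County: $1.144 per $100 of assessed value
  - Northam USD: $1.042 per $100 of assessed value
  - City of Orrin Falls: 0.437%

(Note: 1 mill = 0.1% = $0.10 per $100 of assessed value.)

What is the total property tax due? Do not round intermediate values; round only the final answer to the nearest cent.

Assessed value = $1,325,300 × 0.24 = $318,072
Taxable value = $318,072 − $120,300 = $197,772
Hospital District: $197,772 × 0.00192 = $379.72224
Windmere County: $197,772 × 0.01144 = $2,262.51168
Northam USD: $197,772 × 0.01042 = $2,060.78424
City of Orrin Falls: $197,772 × 0.00437 = $864.26364
Total = $5,567.2818

$5,567.28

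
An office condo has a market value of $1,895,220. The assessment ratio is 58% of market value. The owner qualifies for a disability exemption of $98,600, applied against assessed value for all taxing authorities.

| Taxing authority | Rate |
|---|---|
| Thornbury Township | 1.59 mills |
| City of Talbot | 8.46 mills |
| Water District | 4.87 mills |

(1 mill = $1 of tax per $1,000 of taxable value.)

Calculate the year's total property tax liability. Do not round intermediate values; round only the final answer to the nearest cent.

$14,929.36

Assessed value = $1,895,220 × 0.58 = $1,099,227.6
Taxable value = $1,099,227.6 − $98,600 = $1,000,627.6
Thornbury Township: $1,000,627.6 × 0.00159 = $1,590.997884
City of Talbot: $1,000,627.6 × 0.00846 = $8,465.309496
Water District: $1,000,627.6 × 0.00487 = $4,873.056412
Total = $1,590.997884 + $8,465.309496 + $4,873.056412 = $14,929.363792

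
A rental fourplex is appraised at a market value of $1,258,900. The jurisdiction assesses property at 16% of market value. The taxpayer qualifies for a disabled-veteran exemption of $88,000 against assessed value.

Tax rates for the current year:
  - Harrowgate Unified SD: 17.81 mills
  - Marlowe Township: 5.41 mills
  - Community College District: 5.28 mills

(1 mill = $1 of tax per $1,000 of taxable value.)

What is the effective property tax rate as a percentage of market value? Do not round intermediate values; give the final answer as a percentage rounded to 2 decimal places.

0.26%

Assessed value = $1,258,900 × 0.16 = $201,424
Taxable value = $201,424 − $88,000 = $113,424
Harrowgate Unified SD: $113,424 × 0.01781 = $2,020.08144
Marlowe Township: $113,424 × 0.00541 = $613.62384
Community College District: $113,424 × 0.00528 = $598.87872
Total tax = $3,232.584
Effective rate = $3,232.584 ÷ $1,258,900 = 0.26% of market value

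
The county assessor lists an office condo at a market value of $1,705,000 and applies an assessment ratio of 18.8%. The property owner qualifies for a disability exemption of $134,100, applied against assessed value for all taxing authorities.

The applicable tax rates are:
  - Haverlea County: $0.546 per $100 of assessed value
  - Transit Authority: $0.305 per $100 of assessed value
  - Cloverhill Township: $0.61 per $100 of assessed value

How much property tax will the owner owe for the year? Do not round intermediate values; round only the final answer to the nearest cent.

$2,723.89

Assessed value = $1,705,000 × 0.188 = $320,540
Taxable value = $320,540 − $134,100 = $186,440
Haverlea County: $186,440 × 0.00546 = $1,017.9624
Transit Authority: $186,440 × 0.00305 = $568.642
Cloverhill Township: $186,440 × 0.0061 = $1,137.284
Total = $1,017.9624 + $568.642 + $1,137.284 = $2,723.8884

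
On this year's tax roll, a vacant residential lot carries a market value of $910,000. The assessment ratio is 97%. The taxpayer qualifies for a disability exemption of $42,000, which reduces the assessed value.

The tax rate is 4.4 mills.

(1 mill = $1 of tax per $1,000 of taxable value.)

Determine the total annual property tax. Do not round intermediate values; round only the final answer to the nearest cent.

Assessed value = $910,000 × 0.97 = $882,700
Taxable value = $882,700 − $42,000 = $840,700
Tax = $840,700 × 0.0044 = $3,699.08

$3,699.08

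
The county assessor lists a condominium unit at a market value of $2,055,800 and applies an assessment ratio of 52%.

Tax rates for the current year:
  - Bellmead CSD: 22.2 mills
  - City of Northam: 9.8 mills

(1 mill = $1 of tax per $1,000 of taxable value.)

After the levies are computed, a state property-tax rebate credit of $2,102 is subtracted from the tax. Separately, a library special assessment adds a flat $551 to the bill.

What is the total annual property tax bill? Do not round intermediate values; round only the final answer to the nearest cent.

$32,657.51

Assessed value = $2,055,800 × 0.52 = $1,069,016
Bellmead CSD: $1,069,016 × 0.0222 = $23,732.1552
City of Northam: $1,069,016 × 0.0098 = $10,476.3568
Levies subtotal = $34,208.512
After credit = $34,208.512 − $2,102 = $32,106.512
Total = $32,106.512 + $551 = $32,657.512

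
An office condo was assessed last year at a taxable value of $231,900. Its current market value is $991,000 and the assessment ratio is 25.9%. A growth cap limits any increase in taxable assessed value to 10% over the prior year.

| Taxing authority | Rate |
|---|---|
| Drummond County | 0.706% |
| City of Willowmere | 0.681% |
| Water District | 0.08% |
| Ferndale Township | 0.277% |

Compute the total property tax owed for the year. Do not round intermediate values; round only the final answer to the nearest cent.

Uncapped assessed value = $991,000 × 0.259 = $256,669
Cap limit = $231,900 × 1.1 = $255,090
Taxable assessed value = min($256,669, $255,090) = $255,090 (cap binds)
Drummond County: $255,090 × 0.00706 = $1,800.9354
City of Willowmere: $255,090 × 0.00681 = $1,737.1629
Water District: $255,090 × 0.0008 = $204.072
Ferndale Township: $255,090 × 0.00277 = $706.5993
Total = $4,448.7696

$4,448.77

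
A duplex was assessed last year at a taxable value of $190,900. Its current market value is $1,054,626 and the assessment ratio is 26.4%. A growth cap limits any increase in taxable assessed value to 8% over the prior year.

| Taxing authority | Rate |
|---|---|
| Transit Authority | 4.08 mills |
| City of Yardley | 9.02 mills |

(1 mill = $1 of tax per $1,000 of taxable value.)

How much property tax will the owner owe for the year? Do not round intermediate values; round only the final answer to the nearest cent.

Uncapped assessed value = $1,054,626 × 0.264 = $278,421.264
Cap limit = $190,900 × 1.08 = $206,172
Taxable assessed value = min($278,421.264, $206,172) = $206,172 (cap binds)
Transit Authority: $206,172 × 0.00408 = $841.18176
City of Yardley: $206,172 × 0.00902 = $1,859.67144
Total = $2,700.8532

$2,700.85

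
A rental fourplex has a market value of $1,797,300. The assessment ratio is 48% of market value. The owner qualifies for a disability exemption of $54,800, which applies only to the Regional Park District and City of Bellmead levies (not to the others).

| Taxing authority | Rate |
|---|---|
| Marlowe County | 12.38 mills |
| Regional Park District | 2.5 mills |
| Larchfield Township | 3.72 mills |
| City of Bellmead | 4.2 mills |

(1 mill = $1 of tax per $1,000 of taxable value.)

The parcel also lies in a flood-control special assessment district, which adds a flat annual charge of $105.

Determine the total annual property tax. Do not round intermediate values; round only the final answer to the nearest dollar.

$19,407

Assessed value = $1,797,300 × 0.48 = $862,704
Marlowe County: $862,704 × 0.01238 = $10,680.27552
Regional Park District: ($862,704 − $54,800) × 0.0025 = $807,904 × 0.0025 = $2,019.76
Larchfield Township: $862,704 × 0.00372 = $3,209.25888
City of Bellmead: ($862,704 − $54,800) × 0.0042 = $807,904 × 0.0042 = $3,393.1968
Levies subtotal = $19,302.4912
Total = $19,302.4912 + $105 = $19,407.4912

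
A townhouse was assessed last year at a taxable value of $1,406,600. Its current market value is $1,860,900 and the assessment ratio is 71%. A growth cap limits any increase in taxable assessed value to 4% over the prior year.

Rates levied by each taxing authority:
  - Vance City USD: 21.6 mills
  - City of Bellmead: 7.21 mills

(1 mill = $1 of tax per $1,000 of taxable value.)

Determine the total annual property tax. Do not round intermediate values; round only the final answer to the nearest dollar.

Uncapped assessed value = $1,860,900 × 0.71 = $1,321,239
Cap limit = $1,406,600 × 1.04 = $1,462,864
Taxable assessed value = min($1,321,239, $1,462,864) = $1,321,239 (cap does not bind)
Vance City USD: $1,321,239 × 0.0216 = $28,538.7624
City of Bellmead: $1,321,239 × 0.00721 = $9,526.13319
Total = $38,064.89559

$38,065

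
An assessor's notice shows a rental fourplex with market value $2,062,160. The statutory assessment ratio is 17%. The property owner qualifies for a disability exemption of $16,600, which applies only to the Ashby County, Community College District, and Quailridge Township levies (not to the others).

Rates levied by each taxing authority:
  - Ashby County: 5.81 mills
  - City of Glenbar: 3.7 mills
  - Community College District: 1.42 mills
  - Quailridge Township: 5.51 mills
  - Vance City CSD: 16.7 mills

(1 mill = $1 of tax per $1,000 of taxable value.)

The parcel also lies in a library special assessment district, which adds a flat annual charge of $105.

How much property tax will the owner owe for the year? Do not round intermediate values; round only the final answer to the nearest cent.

$11,511.31

Assessed value = $2,062,160 × 0.17 = $350,567.2
Ashby County: ($350,567.2 − $16,600) × 0.00581 = $333,967.2 × 0.00581 = $1,940.349432
City of Glenbar: $350,567.2 × 0.0037 = $1,297.09864
Community College District: ($350,567.2 − $16,600) × 0.00142 = $333,967.2 × 0.00142 = $474.233424
Quailridge Township: ($350,567.2 − $16,600) × 0.00551 = $333,967.2 × 0.00551 = $1,840.159272
Vance City CSD: $350,567.2 × 0.0167 = $5,854.47224
Levies subtotal = $11,406.313008
Total = $11,406.313008 + $105 = $11,511.313008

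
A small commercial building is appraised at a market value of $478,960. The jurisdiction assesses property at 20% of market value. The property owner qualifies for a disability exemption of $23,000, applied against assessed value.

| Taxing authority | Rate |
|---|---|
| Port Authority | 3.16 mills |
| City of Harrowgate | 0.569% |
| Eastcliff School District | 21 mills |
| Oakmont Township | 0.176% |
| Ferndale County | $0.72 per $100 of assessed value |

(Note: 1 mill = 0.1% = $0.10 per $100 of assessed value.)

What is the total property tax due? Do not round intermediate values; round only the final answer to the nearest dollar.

Assessed value = $478,960 × 0.2 = $95,792
Taxable value = $95,792 − $23,000 = $72,792
Port Authority: $72,792 × 0.00316 = $230.02272
City of Harrowgate: $72,792 × 0.00569 = $414.18648
Eastcliff School District: $72,792 × 0.021 = $1,528.632
Oakmont Township: $72,792 × 0.00176 = $128.11392
Ferndale County: $72,792 × 0.0072 = $524.1024
Total = $2,825.05752

$2,825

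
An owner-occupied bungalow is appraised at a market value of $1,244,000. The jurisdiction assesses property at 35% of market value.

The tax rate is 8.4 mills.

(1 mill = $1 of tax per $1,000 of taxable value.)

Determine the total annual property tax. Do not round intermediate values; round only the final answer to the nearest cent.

$3,657.36

Assessed value = $1,244,000 × 0.35 = $435,400
Tax = $435,400 × 0.0084 = $3,657.36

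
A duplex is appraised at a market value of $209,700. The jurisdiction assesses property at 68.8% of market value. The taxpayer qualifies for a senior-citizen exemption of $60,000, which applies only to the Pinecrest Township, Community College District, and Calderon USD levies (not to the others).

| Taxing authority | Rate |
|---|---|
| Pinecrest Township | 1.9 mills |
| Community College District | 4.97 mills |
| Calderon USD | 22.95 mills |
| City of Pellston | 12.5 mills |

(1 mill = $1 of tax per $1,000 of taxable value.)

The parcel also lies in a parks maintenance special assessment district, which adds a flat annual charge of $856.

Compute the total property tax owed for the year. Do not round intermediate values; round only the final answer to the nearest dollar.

Assessed value = $209,700 × 0.688 = $144,273.6
Pinecrest Township: ($144,273.6 − $60,000) × 0.0019 = $84,273.6 × 0.0019 = $160.11984
Community College District: ($144,273.6 − $60,000) × 0.00497 = $84,273.6 × 0.00497 = $418.839792
Calderon USD: ($144,273.6 − $60,000) × 0.02295 = $84,273.6 × 0.02295 = $1,934.07912
City of Pellston: $144,273.6 × 0.0125 = $1,803.42
Levies subtotal = $4,316.458752
Total = $4,316.458752 + $856 = $5,172.458752

$5,172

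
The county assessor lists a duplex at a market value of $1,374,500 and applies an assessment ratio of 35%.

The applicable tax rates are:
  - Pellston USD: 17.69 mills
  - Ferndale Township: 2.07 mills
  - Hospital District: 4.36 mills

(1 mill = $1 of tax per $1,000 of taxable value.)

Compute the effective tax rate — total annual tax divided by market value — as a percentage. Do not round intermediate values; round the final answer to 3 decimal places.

Assessed value = $1,374,500 × 0.35 = $481,075
Pellston USD: $481,075 × 0.01769 = $8,510.21675
Ferndale Township: $481,075 × 0.00207 = $995.82525
Hospital District: $481,075 × 0.00436 = $2,097.487
Total tax = $11,603.529
Effective rate = $11,603.529 ÷ $1,374,500 = 0.844% of market value

0.844%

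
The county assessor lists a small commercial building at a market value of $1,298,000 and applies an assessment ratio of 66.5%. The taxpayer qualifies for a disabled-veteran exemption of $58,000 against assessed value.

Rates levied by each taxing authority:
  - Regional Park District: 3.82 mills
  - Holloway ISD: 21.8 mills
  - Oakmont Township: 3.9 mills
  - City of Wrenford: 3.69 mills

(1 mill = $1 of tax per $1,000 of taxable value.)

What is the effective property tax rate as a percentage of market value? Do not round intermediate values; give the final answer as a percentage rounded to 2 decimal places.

2.06%

Assessed value = $1,298,000 × 0.665 = $863,170
Taxable value = $863,170 − $58,000 = $805,170
Regional Park District: $805,170 × 0.00382 = $3,075.7494
Holloway ISD: $805,170 × 0.0218 = $17,552.706
Oakmont Township: $805,170 × 0.0039 = $3,140.163
City of Wrenford: $805,170 × 0.00369 = $2,971.0773
Total tax = $26,739.6957
Effective rate = $26,739.6957 ÷ $1,298,000 = 2.06% of market value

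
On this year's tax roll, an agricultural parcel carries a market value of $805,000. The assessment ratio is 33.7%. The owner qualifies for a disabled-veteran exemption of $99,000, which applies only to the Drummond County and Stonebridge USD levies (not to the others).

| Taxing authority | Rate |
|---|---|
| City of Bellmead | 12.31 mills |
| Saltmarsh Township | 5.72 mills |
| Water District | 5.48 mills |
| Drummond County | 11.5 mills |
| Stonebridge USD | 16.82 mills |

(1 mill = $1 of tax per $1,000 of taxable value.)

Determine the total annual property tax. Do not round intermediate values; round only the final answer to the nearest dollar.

$11,257

Assessed value = $805,000 × 0.337 = $271,285
City of Bellmead: $271,285 × 0.01231 = $3,339.51835
Saltmarsh Township: $271,285 × 0.00572 = $1,551.7502
Water District: $271,285 × 0.00548 = $1,486.6418
Drummond County: ($271,285 − $99,000) × 0.0115 = $172,285 × 0.0115 = $1,981.2775
Stonebridge USD: ($271,285 − $99,000) × 0.01682 = $172,285 × 0.01682 = $2,897.8337
Total = $11,257.02155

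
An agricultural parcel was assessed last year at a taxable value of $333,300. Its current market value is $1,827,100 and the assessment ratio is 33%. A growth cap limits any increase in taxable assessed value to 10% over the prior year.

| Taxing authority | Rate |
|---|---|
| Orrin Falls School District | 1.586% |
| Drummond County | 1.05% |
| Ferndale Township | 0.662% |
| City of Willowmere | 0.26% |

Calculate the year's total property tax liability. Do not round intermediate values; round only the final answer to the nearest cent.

$13,044.70

Uncapped assessed value = $1,827,100 × 0.33 = $602,943
Cap limit = $333,300 × 1.1 = $366,630
Taxable assessed value = min($602,943, $366,630) = $366,630 (cap binds)
Orrin Falls School District: $366,630 × 0.01586 = $5,814.7518
Drummond County: $366,630 × 0.0105 = $3,849.615
Ferndale Township: $366,630 × 0.00662 = $2,427.0906
City of Willowmere: $366,630 × 0.0026 = $953.238
Total = $13,044.6954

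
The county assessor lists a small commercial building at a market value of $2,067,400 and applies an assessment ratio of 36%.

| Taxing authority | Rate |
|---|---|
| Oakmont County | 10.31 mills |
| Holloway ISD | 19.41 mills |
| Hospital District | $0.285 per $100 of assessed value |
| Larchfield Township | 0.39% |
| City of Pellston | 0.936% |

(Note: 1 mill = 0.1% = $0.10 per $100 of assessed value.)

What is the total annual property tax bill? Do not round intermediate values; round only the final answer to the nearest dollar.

Assessed value = $2,067,400 × 0.36 = $744,264
Oakmont County: $744,264 × 0.01031 = $7,673.36184
Holloway ISD: $744,264 × 0.01941 = $14,446.16424
Hospital District: $744,264 × 0.00285 = $2,121.1524
Larchfield Township: $744,264 × 0.0039 = $2,902.6296
City of Pellston: $744,264 × 0.00936 = $6,966.31104
Total = $34,109.61912

$34,110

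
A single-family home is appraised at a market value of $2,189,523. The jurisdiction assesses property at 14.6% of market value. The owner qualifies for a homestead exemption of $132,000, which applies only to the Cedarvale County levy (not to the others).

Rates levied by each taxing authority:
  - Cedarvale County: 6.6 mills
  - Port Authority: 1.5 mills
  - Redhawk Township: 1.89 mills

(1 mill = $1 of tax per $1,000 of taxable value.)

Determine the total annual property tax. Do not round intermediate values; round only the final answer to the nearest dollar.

$2,322

Assessed value = $2,189,523 × 0.146 = $319,670.358
Cedarvale County: ($319,670.358 − $132,000) × 0.0066 = $187,670.358 × 0.0066 = $1,238.6243628
Port Authority: $319,670.358 × 0.0015 = $479.505537
Redhawk Township: $319,670.358 × 0.00189 = $604.17697662
Total = $2,322.30687642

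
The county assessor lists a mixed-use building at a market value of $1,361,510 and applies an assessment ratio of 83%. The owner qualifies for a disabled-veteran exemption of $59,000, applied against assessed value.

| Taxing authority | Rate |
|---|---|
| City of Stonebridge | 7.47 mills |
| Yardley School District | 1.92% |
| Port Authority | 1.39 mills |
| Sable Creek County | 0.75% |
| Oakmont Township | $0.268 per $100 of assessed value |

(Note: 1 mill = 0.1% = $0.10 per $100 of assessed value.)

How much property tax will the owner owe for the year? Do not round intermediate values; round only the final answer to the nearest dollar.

$40,957

Assessed value = $1,361,510 × 0.83 = $1,130,053.3
Taxable value = $1,130,053.3 − $59,000 = $1,071,053.3
City of Stonebridge: $1,071,053.3 × 0.00747 = $8,000.768151
Yardley School District: $1,071,053.3 × 0.0192 = $20,564.22336
Port Authority: $1,071,053.3 × 0.00139 = $1,488.764087
Sable Creek County: $1,071,053.3 × 0.0075 = $8,032.89975
Oakmont Township: $1,071,053.3 × 0.00268 = $2,870.422844
Total = $40,957.078192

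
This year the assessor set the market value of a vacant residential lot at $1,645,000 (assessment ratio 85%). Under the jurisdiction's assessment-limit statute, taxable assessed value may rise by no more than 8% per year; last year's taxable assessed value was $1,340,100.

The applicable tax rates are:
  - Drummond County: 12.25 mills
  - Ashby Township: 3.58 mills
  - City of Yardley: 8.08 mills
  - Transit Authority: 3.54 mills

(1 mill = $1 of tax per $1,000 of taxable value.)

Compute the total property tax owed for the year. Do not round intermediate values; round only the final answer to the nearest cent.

Uncapped assessed value = $1,645,000 × 0.85 = $1,398,250
Cap limit = $1,340,100 × 1.08 = $1,447,308
Taxable assessed value = min($1,398,250, $1,447,308) = $1,398,250 (cap does not bind)
Drummond County: $1,398,250 × 0.01225 = $17,128.5625
Ashby Township: $1,398,250 × 0.00358 = $5,005.735
City of Yardley: $1,398,250 × 0.00808 = $11,297.86
Transit Authority: $1,398,250 × 0.00354 = $4,949.805
Total = $38,381.9625

$38,381.96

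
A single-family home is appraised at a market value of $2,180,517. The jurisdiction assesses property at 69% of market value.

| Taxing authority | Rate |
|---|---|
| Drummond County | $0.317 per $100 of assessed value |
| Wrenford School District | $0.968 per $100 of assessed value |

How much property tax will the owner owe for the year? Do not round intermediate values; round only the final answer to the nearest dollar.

$19,334

Assessed value = $2,180,517 × 0.69 = $1,504,556.73
Drummond County: $1,504,556.73 × 0.00317 = $4,769.4448341
Wrenford School District: $1,504,556.73 × 0.00968 = $14,564.1091464
Total = $4,769.4448341 + $14,564.1091464 = $19,333.5539805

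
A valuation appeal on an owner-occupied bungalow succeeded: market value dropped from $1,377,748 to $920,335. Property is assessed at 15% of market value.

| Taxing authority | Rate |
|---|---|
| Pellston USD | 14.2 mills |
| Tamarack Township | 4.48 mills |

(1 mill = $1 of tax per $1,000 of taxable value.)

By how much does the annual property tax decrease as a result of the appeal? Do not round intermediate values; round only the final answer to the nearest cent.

Old assessed value = $1,377,748 × 0.15 = $206,662.2
New assessed value = $920,335 × 0.15 = $138,050.25
Combined rate = 0.0142 + 0.00448 = 0.01868
Old tax = $206,662.2 × 0.01868 = $3,860.449896
New tax = $138,050.25 × 0.01868 = $2,578.77867
Reduction = $3,860.449896 − $2,578.77867 = $1,281.671226

$1,281.67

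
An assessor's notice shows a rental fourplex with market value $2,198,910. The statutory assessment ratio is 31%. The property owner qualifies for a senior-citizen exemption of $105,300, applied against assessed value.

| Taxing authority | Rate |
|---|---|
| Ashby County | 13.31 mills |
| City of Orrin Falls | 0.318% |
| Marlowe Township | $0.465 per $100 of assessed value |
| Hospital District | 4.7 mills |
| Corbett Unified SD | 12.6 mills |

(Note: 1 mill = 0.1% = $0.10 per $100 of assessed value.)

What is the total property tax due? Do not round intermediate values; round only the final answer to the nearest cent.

Assessed value = $2,198,910 × 0.31 = $681,662.1
Taxable value = $681,662.1 − $105,300 = $576,362.1
Ashby County: $576,362.1 × 0.01331 = $7,671.379551
City of Orrin Falls: $576,362.1 × 0.00318 = $1,832.831478
Marlowe Township: $576,362.1 × 0.00465 = $2,680.083765
Hospital District: $576,362.1 × 0.0047 = $2,708.90187
Corbett Unified SD: $576,362.1 × 0.0126 = $7,262.16246
Total = $22,155.359124

$22,155.36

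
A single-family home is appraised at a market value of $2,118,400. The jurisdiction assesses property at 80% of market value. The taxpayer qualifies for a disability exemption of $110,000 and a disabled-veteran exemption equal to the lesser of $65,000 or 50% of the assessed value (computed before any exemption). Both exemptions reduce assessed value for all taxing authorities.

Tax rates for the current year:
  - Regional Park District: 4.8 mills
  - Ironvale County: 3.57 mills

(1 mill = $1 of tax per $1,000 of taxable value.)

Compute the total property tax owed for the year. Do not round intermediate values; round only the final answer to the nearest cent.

$12,720.06

Assessed value = $2,118,400 × 0.8 = $1,694,720
Disabled-veteran exemption = min($65,000, 50% × $1,694,720) = min($65,000, $847,360) = $65,000 (dollar cap binds)
Taxable value = $1,694,720 − $110,000 − $65,000 = $1,519,720
Regional Park District: $1,519,720 × 0.0048 = $7,294.656
Ironvale County: $1,519,720 × 0.00357 = $5,425.4004
Total = $12,720.0564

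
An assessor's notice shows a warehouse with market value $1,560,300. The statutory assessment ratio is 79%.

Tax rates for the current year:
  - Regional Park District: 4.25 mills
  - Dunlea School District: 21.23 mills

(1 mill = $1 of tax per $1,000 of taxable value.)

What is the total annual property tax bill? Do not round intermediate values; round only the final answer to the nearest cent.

Assessed value = $1,560,300 × 0.79 = $1,232,637
Regional Park District: $1,232,637 × 0.00425 = $5,238.70725
Dunlea School District: $1,232,637 × 0.02123 = $26,168.88351
Total = $5,238.70725 + $26,168.88351 = $31,407.59076

$31,407.59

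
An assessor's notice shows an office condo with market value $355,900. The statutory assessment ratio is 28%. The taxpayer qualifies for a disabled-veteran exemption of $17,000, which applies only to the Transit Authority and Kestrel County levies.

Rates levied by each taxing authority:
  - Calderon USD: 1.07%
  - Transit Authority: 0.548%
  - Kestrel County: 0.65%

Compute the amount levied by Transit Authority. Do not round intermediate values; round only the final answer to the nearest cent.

$452.93

Assessed value = $355,900 × 0.28 = $99,652
Transit Authority taxable value = $99,652 − $17,000 = $82,652
Transit Authority levy = $82,652 × 0.00548 = $452.93296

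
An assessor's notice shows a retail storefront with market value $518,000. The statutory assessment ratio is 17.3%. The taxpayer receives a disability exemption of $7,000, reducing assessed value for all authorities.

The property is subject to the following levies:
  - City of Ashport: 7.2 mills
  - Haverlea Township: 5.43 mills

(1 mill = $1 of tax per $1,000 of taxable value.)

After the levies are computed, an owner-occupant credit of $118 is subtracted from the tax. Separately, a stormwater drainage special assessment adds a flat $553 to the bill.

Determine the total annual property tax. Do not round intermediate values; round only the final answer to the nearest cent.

Assessed value = $518,000 × 0.173 = $89,614
Taxable value = $89,614 − $7,000 = $82,614
City of Ashport: $82,614 × 0.0072 = $594.8208
Haverlea Township: $82,614 × 0.00543 = $448.59402
Levies subtotal = $1,043.41482
After credit = $1,043.41482 − $118 = $925.41482
Total = $925.41482 + $553 = $1,478.41482

$1,478.41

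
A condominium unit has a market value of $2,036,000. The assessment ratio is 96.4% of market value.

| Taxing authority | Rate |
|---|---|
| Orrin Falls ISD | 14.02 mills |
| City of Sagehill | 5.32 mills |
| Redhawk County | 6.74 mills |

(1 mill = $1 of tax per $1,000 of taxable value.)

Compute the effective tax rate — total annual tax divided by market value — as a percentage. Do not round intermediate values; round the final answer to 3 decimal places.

Assessed value = $2,036,000 × 0.964 = $1,962,704
Orrin Falls ISD: $1,962,704 × 0.01402 = $27,517.11008
City of Sagehill: $1,962,704 × 0.00532 = $10,441.58528
Redhawk County: $1,962,704 × 0.00674 = $13,228.62496
Total tax = $51,187.32032
Effective rate = $51,187.32032 ÷ $2,036,000 = 2.514% of market value

2.514%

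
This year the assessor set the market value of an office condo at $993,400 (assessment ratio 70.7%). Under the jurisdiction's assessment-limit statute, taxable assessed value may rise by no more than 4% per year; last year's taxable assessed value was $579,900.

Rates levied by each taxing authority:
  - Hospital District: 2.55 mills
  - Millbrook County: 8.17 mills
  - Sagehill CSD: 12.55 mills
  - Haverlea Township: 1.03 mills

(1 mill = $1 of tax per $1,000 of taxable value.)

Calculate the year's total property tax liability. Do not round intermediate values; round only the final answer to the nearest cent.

Uncapped assessed value = $993,400 × 0.707 = $702,333.8
Cap limit = $579,900 × 1.04 = $603,096
Taxable assessed value = min($702,333.8, $603,096) = $603,096 (cap binds)
Hospital District: $603,096 × 0.00255 = $1,537.8948
Millbrook County: $603,096 × 0.00817 = $4,927.29432
Sagehill CSD: $603,096 × 0.01255 = $7,568.8548
Haverlea Township: $603,096 × 0.00103 = $621.18888
Total = $14,655.2328

$14,655.23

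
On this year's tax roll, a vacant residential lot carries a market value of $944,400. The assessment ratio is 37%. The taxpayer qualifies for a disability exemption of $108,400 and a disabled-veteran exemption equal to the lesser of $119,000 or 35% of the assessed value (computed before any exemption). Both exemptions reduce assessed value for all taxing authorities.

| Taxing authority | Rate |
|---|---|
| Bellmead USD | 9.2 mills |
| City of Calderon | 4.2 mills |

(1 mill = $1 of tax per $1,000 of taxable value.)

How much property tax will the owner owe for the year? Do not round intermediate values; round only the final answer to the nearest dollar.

$1,635

Assessed value = $944,400 × 0.37 = $349,428
Disabled-veteran exemption = min($119,000, 35% × $349,428) = min($119,000, $122,299.8) = $119,000 (dollar cap binds)
Taxable value = $349,428 − $108,400 − $119,000 = $122,028
Bellmead USD: $122,028 × 0.0092 = $1,122.6576
City of Calderon: $122,028 × 0.0042 = $512.5176
Total = $1,635.1752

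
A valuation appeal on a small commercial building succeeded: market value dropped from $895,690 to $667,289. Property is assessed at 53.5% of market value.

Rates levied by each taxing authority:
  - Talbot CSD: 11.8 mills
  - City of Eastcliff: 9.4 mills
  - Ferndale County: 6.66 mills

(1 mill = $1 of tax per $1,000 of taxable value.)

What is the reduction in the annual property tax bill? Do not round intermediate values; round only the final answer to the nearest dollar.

$3,404

Old assessed value = $895,690 × 0.535 = $479,194.15
New assessed value = $667,289 × 0.535 = $356,999.615
Combined rate = 0.0118 + 0.0094 + 0.00666 = 0.02786
Old tax = $479,194.15 × 0.02786 = $13,350.349019
New tax = $356,999.615 × 0.02786 = $9,946.0092739
Reduction = $13,350.349019 − $9,946.0092739 = $3,404.3397451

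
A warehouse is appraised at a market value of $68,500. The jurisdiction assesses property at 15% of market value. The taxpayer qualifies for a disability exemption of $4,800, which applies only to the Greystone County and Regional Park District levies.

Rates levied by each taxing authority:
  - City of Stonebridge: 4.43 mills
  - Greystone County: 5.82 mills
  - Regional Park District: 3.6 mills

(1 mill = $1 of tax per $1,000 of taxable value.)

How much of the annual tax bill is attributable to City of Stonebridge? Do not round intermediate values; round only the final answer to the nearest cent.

Assessed value = $68,500 × 0.15 = $10,275
City of Stonebridge taxable value = $10,275 (exemption does not apply)
City of Stonebridge levy = $10,275 × 0.00443 = $45.51825

$45.52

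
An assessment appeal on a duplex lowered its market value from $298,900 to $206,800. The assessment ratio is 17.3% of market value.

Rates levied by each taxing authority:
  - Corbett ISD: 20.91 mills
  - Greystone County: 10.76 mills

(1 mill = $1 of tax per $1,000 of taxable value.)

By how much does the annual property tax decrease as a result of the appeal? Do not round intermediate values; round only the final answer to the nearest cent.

Old assessed value = $298,900 × 0.173 = $51,709.7
New assessed value = $206,800 × 0.173 = $35,776.4
Combined rate = 0.02091 + 0.01076 = 0.03167
Old tax = $51,709.7 × 0.03167 = $1,637.646199
New tax = $35,776.4 × 0.03167 = $1,133.038588
Reduction = $1,637.646199 − $1,133.038588 = $504.607611

$504.61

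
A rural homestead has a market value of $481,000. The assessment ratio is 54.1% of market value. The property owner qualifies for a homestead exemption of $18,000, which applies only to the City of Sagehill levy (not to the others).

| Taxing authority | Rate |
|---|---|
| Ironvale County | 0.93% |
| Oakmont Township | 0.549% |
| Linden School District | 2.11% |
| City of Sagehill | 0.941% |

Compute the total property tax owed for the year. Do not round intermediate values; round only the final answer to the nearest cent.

Assessed value = $481,000 × 0.541 = $260,221
Ironvale County: $260,221 × 0.0093 = $2,420.0553
Oakmont Township: $260,221 × 0.00549 = $1,428.61329
Linden School District: $260,221 × 0.0211 = $5,490.6631
City of Sagehill: ($260,221 − $18,000) × 0.00941 = $242,221 × 0.00941 = $2,279.29961
Total = $11,618.6313

$11,618.63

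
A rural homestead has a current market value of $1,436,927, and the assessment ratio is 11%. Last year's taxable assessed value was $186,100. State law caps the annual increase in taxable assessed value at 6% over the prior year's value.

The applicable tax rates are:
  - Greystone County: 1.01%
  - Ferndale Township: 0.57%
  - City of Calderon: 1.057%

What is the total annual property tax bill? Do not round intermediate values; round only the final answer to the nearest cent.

Uncapped assessed value = $1,436,927 × 0.11 = $158,061.97
Cap limit = $186,100 × 1.06 = $197,266
Taxable assessed value = min($158,061.97, $197,266) = $158,061.97 (cap does not bind)
Greystone County: $158,061.97 × 0.0101 = $1,596.425897
Ferndale Township: $158,061.97 × 0.0057 = $900.953229
City of Calderon: $158,061.97 × 0.01057 = $1,670.7150229
Total = $4,168.0941489

$4,168.09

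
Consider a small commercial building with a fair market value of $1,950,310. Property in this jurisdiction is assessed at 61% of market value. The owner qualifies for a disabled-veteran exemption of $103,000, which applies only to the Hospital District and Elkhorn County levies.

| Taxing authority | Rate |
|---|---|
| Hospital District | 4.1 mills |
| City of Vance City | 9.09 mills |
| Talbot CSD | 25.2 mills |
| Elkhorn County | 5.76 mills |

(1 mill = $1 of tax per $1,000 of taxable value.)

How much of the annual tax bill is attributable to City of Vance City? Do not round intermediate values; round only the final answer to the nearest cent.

$10,814.27

Assessed value = $1,950,310 × 0.61 = $1,189,689.1
City of Vance City taxable value = $1,189,689.1 (exemption does not apply)
City of Vance City levy = $1,189,689.1 × 0.00909 = $10,814.273919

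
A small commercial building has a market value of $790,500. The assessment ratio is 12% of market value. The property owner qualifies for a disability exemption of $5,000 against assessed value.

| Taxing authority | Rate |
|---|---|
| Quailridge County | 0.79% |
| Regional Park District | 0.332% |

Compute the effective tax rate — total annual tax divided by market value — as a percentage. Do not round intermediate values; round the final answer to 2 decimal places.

0.13%

Assessed value = $790,500 × 0.12 = $94,860
Taxable value = $94,860 − $5,000 = $89,860
Quailridge County: $89,860 × 0.0079 = $709.894
Regional Park District: $89,860 × 0.00332 = $298.3352
Total tax = $1,008.2292
Effective rate = $1,008.2292 ÷ $790,500 = 0.13% of market value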